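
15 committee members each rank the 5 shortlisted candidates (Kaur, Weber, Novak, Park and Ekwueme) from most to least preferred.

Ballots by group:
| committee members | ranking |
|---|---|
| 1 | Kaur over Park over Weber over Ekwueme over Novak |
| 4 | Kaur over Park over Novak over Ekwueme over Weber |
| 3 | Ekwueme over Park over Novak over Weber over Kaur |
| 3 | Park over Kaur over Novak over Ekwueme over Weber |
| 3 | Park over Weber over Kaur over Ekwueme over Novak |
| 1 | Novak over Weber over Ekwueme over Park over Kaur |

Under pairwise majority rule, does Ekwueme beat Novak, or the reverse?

Ballots ranking Ekwueme above Novak: 1 + 3 + 3 = 7.
Ballots ranking Novak above Ekwueme: 15 − 7 = 8.
Novak wins the head-to-head 8–7.

Novak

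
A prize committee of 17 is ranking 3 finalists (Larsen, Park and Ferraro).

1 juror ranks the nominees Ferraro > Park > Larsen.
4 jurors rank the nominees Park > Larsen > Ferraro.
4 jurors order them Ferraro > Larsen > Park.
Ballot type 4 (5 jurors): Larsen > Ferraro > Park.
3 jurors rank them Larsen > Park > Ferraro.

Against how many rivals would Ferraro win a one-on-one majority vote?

1

Ferraro against each rival (17 jurors):
Ferraro–Larsen: Larsen 12–5.
Ferraro vs Park: Ferraro, 10–7.
Ferraro beats Park; loses to Larsen — 1 pairwise win.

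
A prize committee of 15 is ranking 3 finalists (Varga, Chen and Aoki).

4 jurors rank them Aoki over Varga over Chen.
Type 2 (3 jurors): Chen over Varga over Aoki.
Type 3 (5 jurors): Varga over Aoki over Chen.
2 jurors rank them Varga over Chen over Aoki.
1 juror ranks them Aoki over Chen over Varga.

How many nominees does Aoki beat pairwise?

1

Aoki against each rival (15 jurors):
Aoki vs Varga: 5 to 10, Varga.
Aoki vs Chen: Aoki, 10–5.
Aoki beats Chen; loses to Varga — 1 pairwise win.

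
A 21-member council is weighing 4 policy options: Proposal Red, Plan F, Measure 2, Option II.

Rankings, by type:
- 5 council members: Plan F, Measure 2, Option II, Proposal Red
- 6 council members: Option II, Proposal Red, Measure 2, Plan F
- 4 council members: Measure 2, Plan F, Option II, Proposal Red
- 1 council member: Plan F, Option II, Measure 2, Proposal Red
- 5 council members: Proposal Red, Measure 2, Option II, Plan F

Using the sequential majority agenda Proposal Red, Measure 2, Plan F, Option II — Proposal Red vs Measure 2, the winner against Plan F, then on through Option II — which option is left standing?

Round 1: Proposal Red vs Measure 2 — 11–10, Proposal Red advances.
Round 2: Proposal Red vs Plan F — 11–10, Proposal Red advances.
Round 3: Proposal Red vs Option II — 5–16, Option II advances.
Option II survives the agenda.

Option II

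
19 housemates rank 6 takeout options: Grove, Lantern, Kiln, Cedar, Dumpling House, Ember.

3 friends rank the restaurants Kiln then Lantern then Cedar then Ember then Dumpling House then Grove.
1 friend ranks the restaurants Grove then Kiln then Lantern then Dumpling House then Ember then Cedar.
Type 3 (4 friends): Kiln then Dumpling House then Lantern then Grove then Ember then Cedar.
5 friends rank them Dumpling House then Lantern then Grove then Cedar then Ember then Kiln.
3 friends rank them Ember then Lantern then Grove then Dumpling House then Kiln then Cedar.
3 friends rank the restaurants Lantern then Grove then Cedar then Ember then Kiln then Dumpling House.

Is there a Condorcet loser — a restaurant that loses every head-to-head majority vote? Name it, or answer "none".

none

Head-to-head results (19 friends):
Grove vs Lantern: 1 for Grove, 18 for Lantern — Lantern by 18–1.
Grove vs Kiln: Grove, 12–7.
Grove vs Cedar: 16 to 3, Grove.
Grove–Dumpling House: Dumpling House 12–7.
Grove vs Ember: 13 to 6, Grove.
Lantern–Kiln: Lantern 11–8.
Lantern vs Cedar: Lantern wins 19–0.
Lantern vs Dumpling House: Lantern wins 10–9.
Lantern vs Ember: Lantern is ranked higher on 3+1+4+5+3 = 16 ballots, Ember on 3. Lantern wins 16–3.
Kiln–Cedar: Kiln 11–8.
Kiln vs Dumpling House: Kiln preferred on 3+1+4+3 = 11 ballots; Kiln wins 11–8.
Kiln vs Ember: Kiln is ranked higher on 3+1+4 = 8 ballots, Ember on 11. Ember wins 11–8.
Cedar vs Dumpling House: 6 to 13, Dumpling House.
Cedar vs Ember: Cedar wins 11–8.
Dumpling House vs Ember: 1+4+5 = 10 for Dumpling House, 9 for Ember — Dumpling House by 10–9.
Each restaurant has at least one pairwise win (Grove beats Kiln; Lantern beats Grove; Kiln beats Cedar; Cedar beats Ember; Dumpling House beats Grove; Ember beats Kiln) — no Condorcet loser.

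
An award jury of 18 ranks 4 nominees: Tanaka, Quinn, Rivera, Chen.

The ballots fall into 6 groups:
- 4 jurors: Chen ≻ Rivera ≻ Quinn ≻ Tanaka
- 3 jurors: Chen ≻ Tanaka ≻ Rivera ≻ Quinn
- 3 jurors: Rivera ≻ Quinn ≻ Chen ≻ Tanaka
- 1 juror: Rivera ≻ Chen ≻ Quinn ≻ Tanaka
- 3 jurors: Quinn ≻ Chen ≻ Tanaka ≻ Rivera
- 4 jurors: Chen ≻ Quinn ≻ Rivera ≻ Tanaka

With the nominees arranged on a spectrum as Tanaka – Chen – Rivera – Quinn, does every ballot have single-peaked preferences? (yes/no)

Axis positions: Tanaka=1, Chen=2, Rivera=3, Quinn=4.
Group 1 (peak Chen at position 2): ranking walks positions 2-3-4-1, expanding outward from the peak — single-peaked.
Group 2 (peak Chen at position 2): ranking walks positions 2-1-3-4, expanding outward from the peak — single-peaked.
Group 3 (peak Rivera at position 3): ranking walks positions 3-4-2-1, expanding outward from the peak — single-peaked.
Group 4 (peak Rivera at position 3): ranking walks positions 3-2-4-1, expanding outward from the peak — single-peaked.
Group 5: ranking walks positions 4-2-1-3; Chen is ranked above Rivera even though Rivera lies between Chen and the peak Quinn on the axis — preferences dip and rise again. Not single-peaked.
Group 6: ranking walks positions 2-4-3-1; Quinn is ranked above Rivera even though Rivera lies between Quinn and the peak Chen on the axis — preferences dip and rise again. Not single-peaked.
Group 5 violates single-peakedness, so the profile is not single-peaked on this axis.

no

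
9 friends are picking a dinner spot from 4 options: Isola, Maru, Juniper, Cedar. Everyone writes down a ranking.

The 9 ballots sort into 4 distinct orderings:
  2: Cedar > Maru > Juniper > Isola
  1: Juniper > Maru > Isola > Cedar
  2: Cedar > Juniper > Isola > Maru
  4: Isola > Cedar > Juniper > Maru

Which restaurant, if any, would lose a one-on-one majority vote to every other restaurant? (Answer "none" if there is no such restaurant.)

Head-to-head results (9 friends):
Isola vs Maru: Isola wins 6–3.
Isola–Juniper: Juniper 5–4.
Isola vs Cedar: 5 to 4, Isola.
Maru vs Juniper: 2 for Maru, 7 for Juniper — Juniper by 7–2.
Maru vs Cedar: 1 for Maru, 8 for Cedar — Cedar by 8–1.
Juniper vs Cedar: Juniper is ranked higher on 1 ballot, Cedar on 8. Cedar wins 8–1.
Only Maru has no wins; Maru is the Condorcet loser.

Maru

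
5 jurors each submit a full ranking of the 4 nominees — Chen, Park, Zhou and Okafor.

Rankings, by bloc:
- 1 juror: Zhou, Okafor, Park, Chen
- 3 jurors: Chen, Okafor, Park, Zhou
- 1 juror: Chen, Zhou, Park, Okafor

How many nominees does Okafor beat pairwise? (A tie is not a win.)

Okafor against each rival (5 jurors):
Okafor vs Chen: Chen wins 4–1.
Okafor vs Park: Okafor is ranked higher on 1+3 = 4 ballots, Park on 1. Okafor wins 4–1.
Okafor vs Zhou: Okafor wins 3–2.
Okafor beats Park, Zhou; loses to Chen — 2 pairwise wins.

2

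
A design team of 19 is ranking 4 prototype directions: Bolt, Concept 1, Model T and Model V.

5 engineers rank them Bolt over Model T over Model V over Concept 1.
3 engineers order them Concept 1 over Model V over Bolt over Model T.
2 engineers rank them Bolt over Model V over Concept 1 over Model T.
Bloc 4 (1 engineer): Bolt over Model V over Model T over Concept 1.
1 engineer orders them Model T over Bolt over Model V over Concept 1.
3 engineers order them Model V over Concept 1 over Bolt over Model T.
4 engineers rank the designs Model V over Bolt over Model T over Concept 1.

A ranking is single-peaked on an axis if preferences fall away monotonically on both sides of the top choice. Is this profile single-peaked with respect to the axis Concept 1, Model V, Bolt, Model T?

yes

Axis positions: Concept 1=1, Model V=2, Bolt=3, Model T=4.
Bloc 1 (peak Bolt at position 3): ranking walks positions 3-4-2-1, expanding outward from the peak — single-peaked.
Bloc 2 (peak Concept 1 at position 1): ranking walks positions 1-2-3-4, expanding outward from the peak — single-peaked.
Bloc 3 (peak Bolt at position 3): ranking walks positions 3-2-1-4, expanding outward from the peak — single-peaked.
Bloc 4 (peak Bolt at position 3): ranking walks positions 3-2-4-1, expanding outward from the peak — single-peaked.
Bloc 5 (peak Model T at position 4): ranking walks positions 4-3-2-1, expanding outward from the peak — single-peaked.
Bloc 6 (peak Model V at position 2): ranking walks positions 2-1-3-4, expanding outward from the peak — single-peaked.
Bloc 7 (peak Model V at position 2): ranking walks positions 2-3-4-1, expanding outward from the peak — single-peaked.
Every ranking is single-peaked on this axis.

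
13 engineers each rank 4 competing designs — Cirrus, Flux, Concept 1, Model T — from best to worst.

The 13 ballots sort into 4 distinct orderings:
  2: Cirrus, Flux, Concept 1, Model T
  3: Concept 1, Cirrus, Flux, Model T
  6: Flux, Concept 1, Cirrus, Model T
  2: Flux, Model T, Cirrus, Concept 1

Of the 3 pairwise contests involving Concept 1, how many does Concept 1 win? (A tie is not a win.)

2

Concept 1 against each rival (13 engineers):
Concept 1 vs Cirrus: 3+6 = 9 for Concept 1, 4 for Cirrus — Concept 1 by 9–4.
Concept 1 vs Flux: Concept 1 is ranked higher on 3 ballots, Flux on 10. Flux wins 10–3.
Concept 1 vs Model T: 11 to 2, Concept 1.
Concept 1 beats Cirrus, Model T; loses to Flux — 2 pairwise wins.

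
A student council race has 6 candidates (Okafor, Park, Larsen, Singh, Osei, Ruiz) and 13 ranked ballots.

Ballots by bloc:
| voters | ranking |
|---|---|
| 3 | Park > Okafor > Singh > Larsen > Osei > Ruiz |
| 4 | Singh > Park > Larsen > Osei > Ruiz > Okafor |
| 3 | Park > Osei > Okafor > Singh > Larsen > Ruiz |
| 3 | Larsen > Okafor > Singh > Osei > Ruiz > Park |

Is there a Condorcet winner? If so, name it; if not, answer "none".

Pairwise majorities:
Okafor–Park: Park 10–3.
Okafor vs Larsen: Larsen wins 7–6.
Okafor vs Singh: Okafor wins 9–4.
Okafor–Osei: Osei 7–6.
Okafor vs Ruiz: Okafor, 9–4.
Park–Larsen: Park 10–3.
Park vs Singh: Singh, 7–6.
Park–Osei: Park 10–3.
Park vs Ruiz: Park, 10–3.
Larsen vs Singh: Singh, 10–3.
Larsen–Osei: Larsen 10–3.
Larsen vs Ruiz: Larsen, 13–0.
Singh vs Osei: Singh wins 10–3.
Singh vs Ruiz: Singh, 13–0.
Osei vs Ruiz: Osei wins 13–0.
Every candidate loses at least once (Okafor loses to Park; Park loses to Singh; Larsen loses to Park; Singh loses to Okafor; Osei loses to Park; Ruiz loses to Okafor). The majority relation contains the cycle Okafor beats Singh beats Park beats Okafor, so there is no Condorcet winner.

none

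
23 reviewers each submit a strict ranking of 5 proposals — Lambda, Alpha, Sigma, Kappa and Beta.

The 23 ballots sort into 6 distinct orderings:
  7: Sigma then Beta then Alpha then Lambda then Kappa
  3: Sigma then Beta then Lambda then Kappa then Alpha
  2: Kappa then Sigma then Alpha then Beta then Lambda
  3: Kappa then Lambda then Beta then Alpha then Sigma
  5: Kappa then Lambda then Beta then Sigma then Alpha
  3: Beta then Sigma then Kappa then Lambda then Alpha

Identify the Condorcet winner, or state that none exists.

Pairwise majorities:
Lambda vs Alpha: Lambda wins 14–9.
Lambda vs Sigma: Sigma wins 15–8.
Lambda vs Kappa: 7+3 = 10 for Lambda, 13 for Kappa — Kappa by 13–10.
Lambda vs Beta: Beta wins 15–8.
Alpha vs Sigma: Sigma wins 20–3.
Alpha–Kappa: Kappa 16–7.
Alpha vs Beta: 2 to 21, Beta.
Sigma–Kappa: Sigma 13–10.
Sigma vs Beta: Sigma wins 12–11.
Kappa vs Beta: 2+3+5 = 10 for Kappa, 13 for Beta — Beta by 13–10.
Only Sigma has no losses; Sigma is the Condorcet winner.

Sigma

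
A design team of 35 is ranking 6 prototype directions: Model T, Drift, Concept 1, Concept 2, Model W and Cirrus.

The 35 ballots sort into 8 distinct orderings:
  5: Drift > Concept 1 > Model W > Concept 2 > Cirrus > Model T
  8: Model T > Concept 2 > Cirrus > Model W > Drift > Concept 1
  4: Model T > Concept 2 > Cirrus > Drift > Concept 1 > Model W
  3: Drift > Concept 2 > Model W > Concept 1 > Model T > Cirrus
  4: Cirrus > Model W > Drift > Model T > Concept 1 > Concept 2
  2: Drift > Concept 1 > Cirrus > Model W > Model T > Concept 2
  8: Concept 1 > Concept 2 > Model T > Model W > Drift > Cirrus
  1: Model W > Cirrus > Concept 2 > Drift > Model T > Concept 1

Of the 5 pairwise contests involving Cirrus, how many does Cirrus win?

Cirrus against each rival (35 engineers):
Cirrus vs Model T: 12 to 23, Model T.
Cirrus vs Drift: Drift wins 18–17.
Cirrus vs Concept 1: 17 to 18, Concept 1.
Cirrus vs Concept 2: Concept 2 wins 28–7.
Cirrus vs Model W: Cirrus preferred on 8+4+4+2 = 18 ballots; Cirrus wins 18–17.
Cirrus beats Model W; loses to Model T, Drift, Concept 1, Concept 2 — 1 pairwise win.

1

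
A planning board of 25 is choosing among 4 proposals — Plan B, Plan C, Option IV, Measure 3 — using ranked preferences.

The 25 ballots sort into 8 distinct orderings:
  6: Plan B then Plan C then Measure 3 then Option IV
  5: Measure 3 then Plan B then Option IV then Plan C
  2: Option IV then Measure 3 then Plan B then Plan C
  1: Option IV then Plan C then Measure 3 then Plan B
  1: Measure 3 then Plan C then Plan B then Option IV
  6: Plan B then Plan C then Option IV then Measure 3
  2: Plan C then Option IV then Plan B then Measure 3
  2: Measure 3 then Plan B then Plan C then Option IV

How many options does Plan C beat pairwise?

Plan C against each rival (25 council members):
Plan C vs Plan B: Plan B, 21–4.
Plan C vs Option IV: Plan C wins 17–8.
Plan C–Measure 3: Plan C 15–10.
Plan C beats Option IV, Measure 3; loses to Plan B — 2 pairwise wins.

2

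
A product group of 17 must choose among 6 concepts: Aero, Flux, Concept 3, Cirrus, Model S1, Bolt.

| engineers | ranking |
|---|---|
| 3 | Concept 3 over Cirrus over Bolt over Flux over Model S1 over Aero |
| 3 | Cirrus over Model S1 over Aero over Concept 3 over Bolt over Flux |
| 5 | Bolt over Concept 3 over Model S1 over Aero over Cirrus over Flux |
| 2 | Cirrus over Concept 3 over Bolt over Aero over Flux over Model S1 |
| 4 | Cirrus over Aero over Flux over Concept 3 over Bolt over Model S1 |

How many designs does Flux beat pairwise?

Flux against each rival (17 engineers):
Flux–Aero: Aero 14–3.
Flux vs Concept 3: Concept 3, 13–4.
Flux vs Cirrus: 0 to 17, Cirrus.
Flux–Model S1: Flux 9–8.
Flux vs Bolt: Bolt wins 13–4.
Flux beats Model S1; loses to Aero, Concept 3, Cirrus, Bolt — 1 pairwise win.

1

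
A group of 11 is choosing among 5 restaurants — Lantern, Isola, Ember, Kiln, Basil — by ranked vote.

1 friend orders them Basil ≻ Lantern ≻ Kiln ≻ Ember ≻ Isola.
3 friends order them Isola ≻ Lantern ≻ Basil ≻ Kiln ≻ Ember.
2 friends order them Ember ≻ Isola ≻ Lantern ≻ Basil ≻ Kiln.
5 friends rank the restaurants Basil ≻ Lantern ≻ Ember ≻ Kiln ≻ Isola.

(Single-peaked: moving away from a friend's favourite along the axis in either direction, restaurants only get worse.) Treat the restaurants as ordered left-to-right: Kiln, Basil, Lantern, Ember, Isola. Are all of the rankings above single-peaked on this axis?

no

Axis positions: Kiln=1, Basil=2, Lantern=3, Ember=4, Isola=5.
Bloc 1 (peak Basil at position 2): ranking walks positions 2-3-1-4-5, expanding outward from the peak — single-peaked.
Bloc 2: ranking walks positions 5-3-2-1-4; Lantern is ranked above Ember even though Ember lies between Lantern and the peak Isola on the axis — preferences dip and rise again. Not single-peaked.
Bloc 3 (peak Ember at position 4): ranking walks positions 4-5-3-2-1, expanding outward from the peak — single-peaked.
Bloc 4 (peak Basil at position 2): ranking walks positions 2-3-4-1-5, expanding outward from the peak — single-peaked.
Bloc 2 violates single-peakedness, so the profile is not single-peaked on this axis.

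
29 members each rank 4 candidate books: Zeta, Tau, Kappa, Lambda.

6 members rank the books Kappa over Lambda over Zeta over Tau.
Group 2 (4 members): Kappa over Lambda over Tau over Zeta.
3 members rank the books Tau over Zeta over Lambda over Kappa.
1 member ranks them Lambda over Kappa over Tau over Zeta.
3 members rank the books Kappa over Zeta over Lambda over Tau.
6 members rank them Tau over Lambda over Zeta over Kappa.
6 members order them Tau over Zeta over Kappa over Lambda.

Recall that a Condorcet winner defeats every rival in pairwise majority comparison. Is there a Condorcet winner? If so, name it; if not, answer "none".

Tau

Head-to-head results (29 members):
Zeta vs Tau: 6+3 = 9 for Zeta, 20 for Tau — Tau by 20–9.
Zeta vs Kappa: Zeta preferred on 3+6+6 = 15 ballots; Zeta wins 15–14.
Zeta vs Lambda: 3+3+6 = 12 for Zeta, 17 for Lambda — Lambda by 17–12.
Tau vs Kappa: Tau preferred on 3+6+6 = 15 ballots; Tau wins 15–14.
Tau vs Lambda: Tau is ranked higher on 3+6+6 = 15 ballots, Lambda on 14. Tau wins 15–14.
Kappa vs Lambda: Kappa is ranked higher on 6+4+3+6 = 19 ballots, Lambda on 10. Kappa wins 19–10.
Tau defeats every rival head-to-head and is the Condorcet winner.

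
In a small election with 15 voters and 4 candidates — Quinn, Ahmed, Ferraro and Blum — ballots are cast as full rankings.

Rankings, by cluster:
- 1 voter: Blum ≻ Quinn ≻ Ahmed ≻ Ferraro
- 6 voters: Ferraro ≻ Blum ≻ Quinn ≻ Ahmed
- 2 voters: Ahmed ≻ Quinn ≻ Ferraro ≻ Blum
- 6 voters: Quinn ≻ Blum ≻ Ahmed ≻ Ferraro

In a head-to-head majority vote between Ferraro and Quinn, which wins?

Ballots ranking Ferraro above Quinn: 6.
Ballots ranking Quinn above Ferraro: 15 − 6 = 9.
Quinn wins the head-to-head 9–6.

Quinn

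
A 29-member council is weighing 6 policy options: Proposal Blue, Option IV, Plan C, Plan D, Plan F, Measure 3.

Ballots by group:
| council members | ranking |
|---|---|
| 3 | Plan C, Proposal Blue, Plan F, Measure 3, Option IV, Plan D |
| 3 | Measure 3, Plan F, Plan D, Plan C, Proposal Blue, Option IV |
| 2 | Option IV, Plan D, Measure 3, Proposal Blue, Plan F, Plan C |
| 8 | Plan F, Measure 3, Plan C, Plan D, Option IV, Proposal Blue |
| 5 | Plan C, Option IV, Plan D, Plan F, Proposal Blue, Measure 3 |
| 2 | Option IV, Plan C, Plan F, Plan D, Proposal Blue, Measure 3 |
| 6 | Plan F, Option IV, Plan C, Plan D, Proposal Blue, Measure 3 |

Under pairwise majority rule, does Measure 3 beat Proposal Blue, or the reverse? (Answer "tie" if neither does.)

Proposal Blue

Ballots ranking Measure 3 above Proposal Blue: 3 + 2 + 8 = 13.
Ballots ranking Proposal Blue above Measure 3: 29 − 13 = 16.
Proposal Blue wins the head-to-head 16–13.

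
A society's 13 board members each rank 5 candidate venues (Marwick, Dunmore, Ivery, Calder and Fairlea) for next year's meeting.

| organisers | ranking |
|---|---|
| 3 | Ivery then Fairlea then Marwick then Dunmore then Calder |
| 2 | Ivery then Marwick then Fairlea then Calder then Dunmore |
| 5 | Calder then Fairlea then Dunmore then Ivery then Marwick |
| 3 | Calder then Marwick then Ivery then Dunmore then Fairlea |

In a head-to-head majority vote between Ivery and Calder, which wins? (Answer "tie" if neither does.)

Calder

Ballots ranking Ivery above Calder: 3 + 2 = 5.
Ballots ranking Calder above Ivery: 13 − 5 = 8.
Calder wins the head-to-head 8–5.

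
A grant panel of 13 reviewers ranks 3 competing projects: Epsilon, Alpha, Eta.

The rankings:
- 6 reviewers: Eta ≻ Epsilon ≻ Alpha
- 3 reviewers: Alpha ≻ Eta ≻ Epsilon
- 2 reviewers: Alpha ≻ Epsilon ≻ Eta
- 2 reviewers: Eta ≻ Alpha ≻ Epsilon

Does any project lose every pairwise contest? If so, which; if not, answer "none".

Epsilon

Pairwise majorities:
Epsilon vs Alpha: Epsilon preferred on 6 ballots; Alpha wins 7–6.
Epsilon vs Eta: Eta wins 11–2.
Alpha–Eta: Eta 8–5.
Only Epsilon has no wins; Epsilon is the Condorcet loser.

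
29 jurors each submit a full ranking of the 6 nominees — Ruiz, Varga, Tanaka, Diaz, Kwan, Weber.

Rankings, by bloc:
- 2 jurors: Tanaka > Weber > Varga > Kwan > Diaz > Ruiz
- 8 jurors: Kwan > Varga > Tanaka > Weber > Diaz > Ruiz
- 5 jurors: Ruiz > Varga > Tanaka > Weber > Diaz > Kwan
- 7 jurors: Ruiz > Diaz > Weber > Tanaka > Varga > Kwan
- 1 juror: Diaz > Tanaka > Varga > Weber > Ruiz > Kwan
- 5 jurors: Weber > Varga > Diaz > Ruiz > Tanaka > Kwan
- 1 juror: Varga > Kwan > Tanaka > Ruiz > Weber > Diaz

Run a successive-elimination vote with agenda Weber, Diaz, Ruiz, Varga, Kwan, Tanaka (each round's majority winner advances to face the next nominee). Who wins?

Round 1: Weber vs Diaz — 21–8, Weber advances.
Round 2: Weber vs Ruiz — 16–13, Weber advances.
Round 3: Weber vs Varga — 14–15, Varga advances.
Round 4: Varga vs Kwan — 21–8, Varga advances.
Round 5: Varga vs Tanaka — 19–10, Varga advances.
The agenda winner is Varga.

Varga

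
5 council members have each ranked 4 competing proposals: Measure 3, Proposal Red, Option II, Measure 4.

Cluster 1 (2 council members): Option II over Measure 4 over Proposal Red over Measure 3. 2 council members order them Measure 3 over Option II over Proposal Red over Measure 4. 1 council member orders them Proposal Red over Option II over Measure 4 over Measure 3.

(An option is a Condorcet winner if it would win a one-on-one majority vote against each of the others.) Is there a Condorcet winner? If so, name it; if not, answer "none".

Option II

Pairwise majorities:
Measure 3 vs Proposal Red: Proposal Red, 3–2.
Measure 3 vs Option II: Option II, 3–2.
Measure 3 vs Measure 4: Measure 4 wins 3–2.
Proposal Red vs Option II: 1 to 4, Option II.
Proposal Red vs Measure 4: Proposal Red wins 3–2.
Option II vs Measure 4: Option II wins 5–0.
Only Option II has no losses; Option II is the Condorcet winner.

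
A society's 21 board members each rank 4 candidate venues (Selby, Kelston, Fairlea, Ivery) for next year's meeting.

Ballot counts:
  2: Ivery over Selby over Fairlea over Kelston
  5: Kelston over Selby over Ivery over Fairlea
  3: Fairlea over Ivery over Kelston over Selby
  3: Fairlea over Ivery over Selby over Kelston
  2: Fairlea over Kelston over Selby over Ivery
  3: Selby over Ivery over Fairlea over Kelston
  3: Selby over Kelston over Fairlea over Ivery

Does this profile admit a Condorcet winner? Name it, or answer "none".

Selby

Pairwise majorities:
Selby vs Kelston: Selby, 11–10.
Selby vs Fairlea: Selby wins 13–8.
Selby vs Ivery: Selby wins 13–8.
Kelston–Fairlea: Fairlea 13–8.
Kelston–Ivery: Ivery 11–10.
Fairlea–Ivery: Fairlea 11–10.
Selby wins every pairwise contest, so Selby is the Condorcet winner.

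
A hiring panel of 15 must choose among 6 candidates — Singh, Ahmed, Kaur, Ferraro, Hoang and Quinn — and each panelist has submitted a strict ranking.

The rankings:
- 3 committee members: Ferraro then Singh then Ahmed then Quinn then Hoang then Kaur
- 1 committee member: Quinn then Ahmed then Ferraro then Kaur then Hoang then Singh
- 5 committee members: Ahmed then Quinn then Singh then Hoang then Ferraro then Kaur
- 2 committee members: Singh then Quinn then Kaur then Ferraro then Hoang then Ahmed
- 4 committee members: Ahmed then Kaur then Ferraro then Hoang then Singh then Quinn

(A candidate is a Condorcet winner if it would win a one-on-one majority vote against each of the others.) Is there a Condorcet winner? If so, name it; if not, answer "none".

Check each pair by majority over 15 ballots:
Singh vs Ahmed: Singh preferred on 3+2 = 5 ballots; Ahmed wins 10–5.
Singh vs Kaur: 3+5+2 = 10 for Singh, 5 for Kaur — Singh by 10–5.
Singh vs Ferraro: Singh preferred on 5+2 = 7 ballots; Ferraro wins 8–7.
Singh vs Hoang: 3+5+2 = 10 for Singh, 5 for Hoang — Singh by 10–5.
Singh vs Quinn: Singh is ranked higher on 3+2+4 = 9 ballots, Quinn on 6. Singh wins 9–6.
Ahmed vs Kaur: Ahmed preferred on 3+1+5+4 = 13 ballots; Ahmed wins 13–2.
Ahmed vs Ferraro: Ahmed is ranked higher on 1+5+4 = 10 ballots, Ferraro on 5. Ahmed wins 10–5.
Ahmed vs Hoang: Ahmed is ranked higher on 3+1+5+4 = 13 ballots, Hoang on 2. Ahmed wins 13–2.
Ahmed vs Quinn: 12 to 3, Ahmed.
Kaur vs Ferraro: 2+4 = 6 for Kaur, 9 for Ferraro — Ferraro by 9–6.
Kaur vs Hoang: Kaur is ranked higher on 1+2+4 = 7 ballots, Hoang on 8. Hoang wins 8–7.
Kaur vs Quinn: Kaur is ranked higher on 4 ballots, Quinn on 11. Quinn wins 11–4.
Ferraro vs Hoang: 3+1+2+4 = 10 for Ferraro, 5 for Hoang — Ferraro by 10–5.
Ferraro vs Quinn: 3+4 = 7 for Ferraro, 8 for Quinn — Quinn by 8–7.
Hoang vs Quinn: Hoang preferred on 4 ballots; Quinn wins 11–4.
Ahmed wins every pairwise contest, so Ahmed is the Condorcet winner.

Ahmed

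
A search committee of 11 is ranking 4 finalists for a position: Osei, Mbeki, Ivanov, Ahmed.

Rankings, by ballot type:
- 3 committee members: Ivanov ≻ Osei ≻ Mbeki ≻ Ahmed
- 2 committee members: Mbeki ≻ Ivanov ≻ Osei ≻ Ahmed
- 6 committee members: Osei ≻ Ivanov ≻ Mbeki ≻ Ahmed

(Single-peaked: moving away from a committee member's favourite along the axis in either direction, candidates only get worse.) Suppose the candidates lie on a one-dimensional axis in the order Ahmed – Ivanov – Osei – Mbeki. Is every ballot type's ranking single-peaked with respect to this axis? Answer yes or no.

Axis positions: Ahmed=1, Ivanov=2, Osei=3, Mbeki=4.
Ballot type 1 (peak Ivanov at position 2): ranking walks positions 2-3-4-1, expanding outward from the peak — single-peaked.
Ballot type 2: ranking walks positions 4-2-3-1; Ivanov is ranked above Osei even though Osei lies between Ivanov and the peak Mbeki on the axis — preferences dip and rise again. Not single-peaked.
Ballot type 3 (peak Osei at position 3): ranking walks positions 3-2-4-1, expanding outward from the peak — single-peaked.
Ballot type 2 violates single-peakedness, so the profile is not single-peaked on this axis.

no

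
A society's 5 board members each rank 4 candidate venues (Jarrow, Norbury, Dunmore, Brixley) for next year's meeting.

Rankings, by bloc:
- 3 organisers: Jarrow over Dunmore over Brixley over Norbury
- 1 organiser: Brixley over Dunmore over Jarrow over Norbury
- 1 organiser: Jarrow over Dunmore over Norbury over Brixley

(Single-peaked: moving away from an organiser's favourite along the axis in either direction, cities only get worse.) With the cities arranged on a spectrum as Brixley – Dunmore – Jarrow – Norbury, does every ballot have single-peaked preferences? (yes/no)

yes

Axis positions: Brixley=1, Dunmore=2, Jarrow=3, Norbury=4.
Bloc 1 (peak Jarrow at position 3): ranking walks positions 3-2-1-4, expanding outward from the peak — single-peaked.
Bloc 2 (peak Brixley at position 1): ranking walks positions 1-2-3-4, expanding outward from the peak — single-peaked.
Bloc 3 (peak Jarrow at position 3): ranking walks positions 3-2-4-1, expanding outward from the peak — single-peaked.
Every ranking is single-peaked on this axis.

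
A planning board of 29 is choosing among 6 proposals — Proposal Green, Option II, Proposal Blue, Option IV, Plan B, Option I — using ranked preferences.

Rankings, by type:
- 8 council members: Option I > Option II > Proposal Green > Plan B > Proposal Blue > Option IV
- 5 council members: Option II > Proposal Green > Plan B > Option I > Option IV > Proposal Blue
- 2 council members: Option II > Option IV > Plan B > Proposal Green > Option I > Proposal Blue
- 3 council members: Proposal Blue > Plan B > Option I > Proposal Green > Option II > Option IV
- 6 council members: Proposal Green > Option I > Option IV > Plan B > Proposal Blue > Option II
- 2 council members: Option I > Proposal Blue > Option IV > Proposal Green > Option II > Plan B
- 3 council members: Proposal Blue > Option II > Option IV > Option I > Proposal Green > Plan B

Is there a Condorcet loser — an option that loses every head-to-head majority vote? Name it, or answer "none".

Pairwise majorities:
Proposal Green vs Option II: Proposal Green preferred on 3+6+2 = 11 ballots; Option II wins 18–11.
Proposal Green vs Proposal Blue: Proposal Green preferred on 8+5+2+6 = 21 ballots; Proposal Green wins 21–8.
Proposal Green vs Option IV: Proposal Green wins 22–7.
Proposal Green vs Plan B: 24 to 5, Proposal Green.
Proposal Green vs Option I: 13 to 16, Option I.
Option II vs Proposal Blue: 15 to 14, Option II.
Option II vs Option IV: Option II preferred on 8+5+2+3+3 = 21 ballots; Option II wins 21–8.
Option II vs Plan B: Option II, 20–9.
Option II vs Option I: 10 to 19, Option I.
Proposal Blue vs Option IV: 8+3+2+3 = 16 for Proposal Blue, 13 for Option IV — Proposal Blue by 16–13.
Proposal Blue–Plan B: Plan B 21–8.
Proposal Blue vs Option I: Proposal Blue preferred on 3+3 = 6 ballots; Option I wins 23–6.
Option IV–Plan B: Plan B 16–13.
Option IV vs Option I: Option I, 24–5.
Plan B–Option I: Option I 19–10.
Option IV is beaten in every head-to-head and is the Condorcet loser.

Option IV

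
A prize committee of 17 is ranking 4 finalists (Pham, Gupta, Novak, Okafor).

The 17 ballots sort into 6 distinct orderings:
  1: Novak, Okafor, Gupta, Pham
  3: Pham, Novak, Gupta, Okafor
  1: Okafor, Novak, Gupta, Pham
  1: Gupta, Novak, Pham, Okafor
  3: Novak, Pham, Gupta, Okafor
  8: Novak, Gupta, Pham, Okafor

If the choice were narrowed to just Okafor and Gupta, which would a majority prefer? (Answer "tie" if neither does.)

Gupta

Ballots ranking Okafor above Gupta: 1 + 1 = 2.
Ballots ranking Gupta above Okafor: 17 − 2 = 15.
Gupta wins the head-to-head 15–2.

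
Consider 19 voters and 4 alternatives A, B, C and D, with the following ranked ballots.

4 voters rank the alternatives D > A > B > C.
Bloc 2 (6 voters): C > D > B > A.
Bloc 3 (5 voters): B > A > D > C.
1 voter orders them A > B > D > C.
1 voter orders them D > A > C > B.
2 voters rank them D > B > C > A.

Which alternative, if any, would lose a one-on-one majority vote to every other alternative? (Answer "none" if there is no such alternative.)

C

Head-to-head results (19 voters):
A vs B: B, 13–6.
A vs C: A, 11–8.
A vs D: D, 13–6.
B vs C: B wins 12–7.
B vs D: D wins 13–6.
C vs D: C is ranked higher on 6 ballots, D on 13. D wins 13–6.
C is beaten in every head-to-head and is the Condorcet loser.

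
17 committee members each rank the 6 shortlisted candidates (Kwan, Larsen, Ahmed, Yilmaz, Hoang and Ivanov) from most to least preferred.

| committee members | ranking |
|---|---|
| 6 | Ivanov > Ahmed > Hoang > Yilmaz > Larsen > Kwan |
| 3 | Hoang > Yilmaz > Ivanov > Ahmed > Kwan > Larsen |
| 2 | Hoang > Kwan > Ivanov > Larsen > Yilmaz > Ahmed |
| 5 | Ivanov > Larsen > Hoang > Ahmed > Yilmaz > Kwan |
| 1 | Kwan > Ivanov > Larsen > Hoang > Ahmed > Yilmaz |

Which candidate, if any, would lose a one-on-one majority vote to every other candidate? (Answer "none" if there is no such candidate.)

Pairwise majorities:
Kwan vs Larsen: Kwan is ranked higher on 3+2+1 = 6 ballots, Larsen on 11. Larsen wins 11–6.
Kwan vs Ahmed: 2+1 = 3 for Kwan, 14 for Ahmed — Ahmed by 14–3.
Kwan–Yilmaz: Yilmaz 14–3.
Kwan vs Hoang: Hoang wins 16–1.
Kwan vs Ivanov: Ivanov wins 14–3.
Larsen vs Ahmed: 2+5+1 = 8 for Larsen, 9 for Ahmed — Ahmed by 9–8.
Larsen vs Yilmaz: 2+5+1 = 8 for Larsen, 9 for Yilmaz — Yilmaz by 9–8.
Larsen vs Hoang: Larsen is ranked higher on 5+1 = 6 ballots, Hoang on 11. Hoang wins 11–6.
Larsen vs Ivanov: Ivanov, 17–0.
Ahmed vs Yilmaz: Ahmed, 12–5.
Ahmed vs Hoang: Hoang, 11–6.
Ahmed vs Ivanov: Ivanov wins 17–0.
Yilmaz vs Hoang: 0 for Yilmaz, 17 for Hoang — Hoang by 17–0.
Yilmaz–Ivanov: Ivanov 14–3.
Hoang vs Ivanov: 5 to 12, Ivanov.
Kwan is beaten in every head-to-head and is the Condorcet loser.

Kwan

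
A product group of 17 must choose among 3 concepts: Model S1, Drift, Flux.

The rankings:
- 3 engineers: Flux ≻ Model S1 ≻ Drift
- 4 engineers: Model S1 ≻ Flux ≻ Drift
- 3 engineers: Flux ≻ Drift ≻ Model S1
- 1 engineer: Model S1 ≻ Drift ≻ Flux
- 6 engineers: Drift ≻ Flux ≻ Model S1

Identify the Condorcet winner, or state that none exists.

Check each pair by majority over 17 ballots:
Model S1 vs Drift: Model S1 is ranked higher on 3+4+1 = 8 ballots, Drift on 9. Drift wins 9–8.
Model S1 vs Flux: Model S1 is ranked higher on 4+1 = 5 ballots, Flux on 12. Flux wins 12–5.
Drift vs Flux: Drift is ranked higher on 1+6 = 7 ballots, Flux on 10. Flux wins 10–7.
Flux beats each of Model S1, Drift — Flux is the Condorcet winner.

Flux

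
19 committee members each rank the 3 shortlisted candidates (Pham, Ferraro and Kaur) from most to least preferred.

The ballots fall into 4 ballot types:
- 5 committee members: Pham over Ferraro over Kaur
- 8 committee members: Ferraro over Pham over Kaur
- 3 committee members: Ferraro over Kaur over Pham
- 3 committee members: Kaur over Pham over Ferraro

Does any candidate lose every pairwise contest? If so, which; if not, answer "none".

Pairwise majorities:
Pham vs Ferraro: Ferraro, 11–8.
Pham vs Kaur: Pham is ranked higher on 5+8 = 13 ballots, Kaur on 6. Pham wins 13–6.
Ferraro–Kaur: Ferraro 16–3.
Only Kaur has no wins; Kaur is the Condorcet loser.

Kaur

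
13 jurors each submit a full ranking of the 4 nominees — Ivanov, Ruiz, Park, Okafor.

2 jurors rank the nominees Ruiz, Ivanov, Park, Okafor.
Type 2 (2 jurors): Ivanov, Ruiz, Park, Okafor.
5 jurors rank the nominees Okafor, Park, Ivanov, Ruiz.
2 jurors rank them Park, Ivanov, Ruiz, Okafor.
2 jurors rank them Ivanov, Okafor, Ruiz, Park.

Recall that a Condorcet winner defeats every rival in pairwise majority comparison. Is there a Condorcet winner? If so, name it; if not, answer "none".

none

Head-to-head results (13 jurors):
Ivanov vs Ruiz: 11 to 2, Ivanov.
Ivanov–Park: Park 7–6.
Ivanov vs Okafor: Ivanov is ranked higher on 2+2+2+2 = 8 ballots, Okafor on 5. Ivanov wins 8–5.
Ruiz vs Park: Ruiz is ranked higher on 2+2+2 = 6 ballots, Park on 7. Park wins 7–6.
Ruiz vs Okafor: 2+2+2 = 6 for Ruiz, 7 for Okafor — Okafor by 7–6.
Park vs Okafor: Okafor wins 7–6.
Every nominee loses at least once (Ivanov loses to Park; Ruiz loses to Ivanov; Park loses to Okafor; Okafor loses to Ivanov). The majority relation contains the cycle Ivanov > Okafor > Park > Ivanov, so there is no Condorcet winner.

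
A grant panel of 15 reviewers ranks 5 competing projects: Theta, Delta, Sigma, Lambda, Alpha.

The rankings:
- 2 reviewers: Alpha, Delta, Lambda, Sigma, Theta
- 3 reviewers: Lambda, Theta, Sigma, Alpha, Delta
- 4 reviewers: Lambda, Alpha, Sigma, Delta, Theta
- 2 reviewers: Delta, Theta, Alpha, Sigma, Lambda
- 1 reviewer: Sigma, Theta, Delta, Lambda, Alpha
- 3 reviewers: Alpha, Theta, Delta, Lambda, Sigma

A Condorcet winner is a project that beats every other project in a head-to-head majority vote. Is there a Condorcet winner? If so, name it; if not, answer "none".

none

Check each pair by majority over 15 ballots:
Theta vs Delta: Delta, 8–7.
Theta vs Sigma: Theta wins 8–7.
Theta–Lambda: Lambda 9–6.
Theta vs Alpha: Alpha wins 9–6.
Delta vs Sigma: Sigma, 8–7.
Delta vs Lambda: Delta, 8–7.
Delta–Alpha: Alpha 12–3.
Sigma–Lambda: Lambda 12–3.
Sigma vs Alpha: Alpha, 11–4.
Lambda vs Alpha: Lambda wins 8–7.
Every project loses at least once (Theta loses to Delta; Delta loses to Sigma; Sigma loses to Theta; Lambda loses to Delta; Alpha loses to Lambda). The majority relation contains the cycle Theta beats Sigma beats Delta beats Theta, so there is no Condorcet winner.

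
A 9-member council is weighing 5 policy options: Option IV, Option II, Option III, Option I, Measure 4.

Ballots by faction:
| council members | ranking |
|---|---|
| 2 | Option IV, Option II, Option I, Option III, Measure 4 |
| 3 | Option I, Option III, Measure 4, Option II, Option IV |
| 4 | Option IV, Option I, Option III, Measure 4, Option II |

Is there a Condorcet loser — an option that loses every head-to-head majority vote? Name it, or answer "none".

Option II

Pairwise majorities:
Option IV–Option II: Option IV 6–3.
Option IV vs Option III: Option IV preferred on 2+4 = 6 ballots; Option IV wins 6–3.
Option IV vs Option I: Option IV, 6–3.
Option IV–Measure 4: Option IV 6–3.
Option II vs Option III: Option III wins 7–2.
Option II vs Option I: Option II is ranked higher on 2 ballots, Option I on 7. Option I wins 7–2.
Option II vs Measure 4: Measure 4 wins 7–2.
Option III–Option I: Option I 9–0.
Option III–Measure 4: Option III 9–0.
Option I vs Measure 4: Option I wins 9–0.
Only Option II has no wins; Option II is the Condorcet loser.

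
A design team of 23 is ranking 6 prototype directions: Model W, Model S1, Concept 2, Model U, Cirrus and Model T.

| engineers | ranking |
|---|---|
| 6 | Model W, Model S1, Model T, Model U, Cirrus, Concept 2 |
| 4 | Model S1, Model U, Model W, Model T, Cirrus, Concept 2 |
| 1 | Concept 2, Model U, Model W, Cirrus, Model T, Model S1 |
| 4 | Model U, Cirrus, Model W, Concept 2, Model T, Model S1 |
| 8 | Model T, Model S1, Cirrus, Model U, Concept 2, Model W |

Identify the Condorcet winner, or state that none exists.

none

Head-to-head results (23 engineers):
Model W vs Model S1: 6+1+4 = 11 for Model W, 12 for Model S1 — Model S1 by 12–11.
Model W vs Concept 2: Model W preferred on 6+4+4 = 14 ballots; Model W wins 14–9.
Model W vs Model U: Model W preferred on 6 ballots; Model U wins 17–6.
Model W vs Cirrus: 6+4+1 = 11 for Model W, 12 for Cirrus — Cirrus by 12–11.
Model W vs Model T: Model W is ranked higher on 6+4+1+4 = 15 ballots, Model T on 8. Model W wins 15–8.
Model S1 vs Concept 2: 18 to 5, Model S1.
Model S1 vs Model U: Model S1 preferred on 6+4+8 = 18 ballots; Model S1 wins 18–5.
Model S1 vs Cirrus: Model S1 preferred on 6+4+8 = 18 ballots; Model S1 wins 18–5.
Model S1 vs Model T: Model S1 is ranked higher on 6+4 = 10 ballots, Model T on 13. Model T wins 13–10.
Concept 2 vs Model U: Concept 2 is ranked higher on 1 ballot, Model U on 22. Model U wins 22–1.
Concept 2 vs Cirrus: Concept 2 is ranked higher on 1 ballot, Cirrus on 22. Cirrus wins 22–1.
Concept 2 vs Model T: Concept 2 is ranked higher on 1+4 = 5 ballots, Model T on 18. Model T wins 18–5.
Model U vs Cirrus: 15 to 8, Model U.
Model U vs Model T: 4+1+4 = 9 for Model U, 14 for Model T — Model T by 14–9.
Cirrus vs Model T: 5 to 18, Model T.
No design is unbeaten: Model W loses to Model S1; Model S1 loses to Model T; Concept 2 loses to Model W; Model U loses to Model S1; Cirrus loses to Model S1; Model T loses to Model W. In particular Model W > Model T > Model S1 > Model W is a majority cycle — no Condorcet winner exists.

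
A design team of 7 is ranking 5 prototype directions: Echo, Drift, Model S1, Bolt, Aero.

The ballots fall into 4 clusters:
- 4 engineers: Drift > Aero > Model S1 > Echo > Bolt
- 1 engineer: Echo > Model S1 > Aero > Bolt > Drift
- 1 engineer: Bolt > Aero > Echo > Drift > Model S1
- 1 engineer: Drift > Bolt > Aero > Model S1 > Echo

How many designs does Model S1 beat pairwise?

2

Model S1 against each rival (7 engineers):
Model S1 vs Echo: Model S1, 5–2.
Model S1 vs Drift: Model S1 preferred on 1 ballot; Drift wins 6–1.
Model S1 vs Bolt: Model S1 wins 5–2.
Model S1 vs Aero: 1 to 6, Aero.
Model S1 beats Echo, Bolt; loses to Drift, Aero — 2 pairwise wins.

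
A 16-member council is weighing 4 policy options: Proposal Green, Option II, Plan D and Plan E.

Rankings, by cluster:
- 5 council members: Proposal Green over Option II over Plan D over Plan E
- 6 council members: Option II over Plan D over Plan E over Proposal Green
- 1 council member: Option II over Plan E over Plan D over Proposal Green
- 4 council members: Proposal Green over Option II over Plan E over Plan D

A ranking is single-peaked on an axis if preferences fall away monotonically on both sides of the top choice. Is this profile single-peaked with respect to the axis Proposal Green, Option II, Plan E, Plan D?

no

Axis positions: Proposal Green=1, Option II=2, Plan E=3, Plan D=4.
Cluster 1: ranking walks positions 1-2-4-3; Plan D is ranked above Plan E even though Plan E lies between Plan D and the peak Proposal Green on the axis — preferences dip and rise again. Not single-peaked.
Cluster 2: ranking walks positions 2-4-3-1; Plan D is ranked above Plan E even though Plan E lies between Plan D and the peak Option II on the axis — preferences dip and rise again. Not single-peaked.
Cluster 3 (peak Option II at position 2): ranking walks positions 2-3-4-1, expanding outward from the peak — single-peaked.
Cluster 4 (peak Proposal Green at position 1): ranking walks positions 1-2-3-4, expanding outward from the peak — single-peaked.
Cluster 1 violates single-peakedness, so the profile is not single-peaked on this axis.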